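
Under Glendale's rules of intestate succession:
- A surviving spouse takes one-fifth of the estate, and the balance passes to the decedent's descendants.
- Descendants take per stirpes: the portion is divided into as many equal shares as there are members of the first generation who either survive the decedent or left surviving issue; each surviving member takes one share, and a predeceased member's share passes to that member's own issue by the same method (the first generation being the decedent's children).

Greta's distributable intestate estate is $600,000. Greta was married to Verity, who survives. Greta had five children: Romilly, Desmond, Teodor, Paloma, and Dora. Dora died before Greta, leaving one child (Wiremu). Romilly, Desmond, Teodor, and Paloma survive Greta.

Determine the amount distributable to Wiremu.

Wiremu receives $96,000.

Verity takes one-fifth of $600,000 = $120,000. The remaining $480,000 passes to the descendants.
The descendants' portion ($480,000) is divided into 5 shares of $96,000: Romilly, Desmond, Teodor, and Paloma each take $96,000; Dora's $96,000 share passes to Dora's issue.
Dora's share ($96,000) passes entirely to Wiremu.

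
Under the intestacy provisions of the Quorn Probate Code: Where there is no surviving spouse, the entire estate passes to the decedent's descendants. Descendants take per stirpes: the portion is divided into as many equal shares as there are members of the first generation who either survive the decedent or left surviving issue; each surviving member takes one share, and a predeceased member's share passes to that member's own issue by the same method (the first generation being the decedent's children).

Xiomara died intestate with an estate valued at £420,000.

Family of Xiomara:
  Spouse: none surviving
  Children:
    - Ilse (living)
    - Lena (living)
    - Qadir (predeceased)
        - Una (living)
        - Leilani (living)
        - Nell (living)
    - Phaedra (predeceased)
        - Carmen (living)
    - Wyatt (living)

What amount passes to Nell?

Nell receives £28,000.

The entire £420,000 passes to the descendants.
That amount (£420,000) is divided into 5 shares of £84,000: Ilse, Lena, and Wyatt each take £84,000; Qadir's £84,000 share passes to Qadir's issue; Phaedra's £84,000 share passes to Phaedra's issue.
Qadir's share (£84,000) is divided into 3 shares of £28,000: Una, Leilani, and Nell each take £28,000.
Phaedra's share (£84,000) passes entirely to Carmen.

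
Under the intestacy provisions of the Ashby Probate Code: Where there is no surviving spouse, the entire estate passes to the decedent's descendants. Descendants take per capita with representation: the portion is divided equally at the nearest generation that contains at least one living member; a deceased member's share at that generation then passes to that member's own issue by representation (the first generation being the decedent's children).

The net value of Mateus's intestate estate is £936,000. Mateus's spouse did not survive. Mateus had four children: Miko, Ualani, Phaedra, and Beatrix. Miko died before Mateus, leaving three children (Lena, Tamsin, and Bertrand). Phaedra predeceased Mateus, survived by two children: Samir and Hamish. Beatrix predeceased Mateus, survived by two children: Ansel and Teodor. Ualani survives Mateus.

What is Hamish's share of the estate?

The entire £936,000 passes to the descendants.
That amount (£936,000) is divided into 4 shares of £234,000: Ualani takes £234,000; Miko's £234,000 share passes to Miko's issue; Phaedra's £234,000 share passes to Phaedra's issue; Beatrix's £234,000 share passes to Beatrix's issue.
Miko's share (£234,000) is divided into 3 shares of £78,000: Lena, Tamsin, and Bertrand each take £78,000.
Phaedra's share (£234,000) is divided into 2 shares of £117,000: Samir and Hamish each take £117,000.
Beatrix's share (£234,000) is divided into 2 shares of £117,000: Ansel and Teodor each take £117,000.

Hamish receives £117,000.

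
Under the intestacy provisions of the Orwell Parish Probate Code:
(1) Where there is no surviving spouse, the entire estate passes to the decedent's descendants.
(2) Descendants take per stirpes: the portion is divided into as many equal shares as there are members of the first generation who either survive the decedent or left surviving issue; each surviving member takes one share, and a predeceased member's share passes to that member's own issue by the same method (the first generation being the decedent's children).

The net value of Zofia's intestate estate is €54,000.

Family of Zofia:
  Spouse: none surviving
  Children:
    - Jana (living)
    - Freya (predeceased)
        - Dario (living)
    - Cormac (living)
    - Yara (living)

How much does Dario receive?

Dario receives €13,500.

The entire €54,000 passes to the descendants.
That amount (€54,000) is divided into 4 shares of €13,500: Jana, Cormac, and Yara each take €13,500; Freya's €13,500 share passes to Freya's issue.
Freya's share (€13,500) passes entirely to Dario.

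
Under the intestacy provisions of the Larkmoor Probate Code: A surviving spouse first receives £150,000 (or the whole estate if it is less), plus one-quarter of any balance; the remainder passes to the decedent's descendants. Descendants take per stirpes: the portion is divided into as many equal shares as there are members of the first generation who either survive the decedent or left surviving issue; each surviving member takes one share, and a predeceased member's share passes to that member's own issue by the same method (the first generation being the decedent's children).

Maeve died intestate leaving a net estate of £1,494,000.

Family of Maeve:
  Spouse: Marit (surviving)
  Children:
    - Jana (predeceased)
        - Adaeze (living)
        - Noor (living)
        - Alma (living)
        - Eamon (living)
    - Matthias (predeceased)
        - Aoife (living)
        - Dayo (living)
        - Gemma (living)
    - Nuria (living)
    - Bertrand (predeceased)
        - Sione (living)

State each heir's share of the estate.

Marit first takes £150,000, leaving a balance of £1,344,000. Marit then takes one-quarter of the balance (£336,000), for a total of £486,000. The remaining £1,008,000 passes to the descendants.
The descendants' portion (£1,008,000) is divided into 4 shares of £252,000: Nuria takes £252,000; Jana's £252,000 share passes to Jana's issue; Matthias's £252,000 share passes to Matthias's issue; Bertrand's £252,000 share passes to Bertrand's issue.
Jana's share (£252,000) is divided into 4 shares of £63,000: Adaeze, Noor, Alma, and Eamon each take £63,000.
Matthias's share (£252,000) is divided into 3 shares of £84,000: Aoife, Dayo, and Gemma each take £84,000.
Bertrand's share (£252,000) passes entirely to Sione.

Marit: £486,000; Adaeze: £63,000; Noor: £63,000; Alma: £63,000; Eamon: £63,000; Aoife: £84,000; Dayo: £84,000; Gemma: £84,000; Nuria: £252,000; Sione: £252,000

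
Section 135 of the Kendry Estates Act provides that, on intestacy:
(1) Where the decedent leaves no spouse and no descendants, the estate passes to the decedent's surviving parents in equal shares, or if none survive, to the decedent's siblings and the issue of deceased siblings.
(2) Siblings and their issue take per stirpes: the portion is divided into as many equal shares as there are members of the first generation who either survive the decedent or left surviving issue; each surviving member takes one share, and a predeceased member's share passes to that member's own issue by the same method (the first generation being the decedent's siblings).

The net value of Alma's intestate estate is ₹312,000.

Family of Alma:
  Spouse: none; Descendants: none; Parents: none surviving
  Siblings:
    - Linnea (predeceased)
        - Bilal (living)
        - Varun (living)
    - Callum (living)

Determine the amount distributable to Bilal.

Bilal receives ₹78,000.

The entire ₹312,000 passes to the siblings and their issue.
That amount (₹312,000) is divided into 2 shares of ₹156,000: Callum takes ₹156,000; Linnea's ₹156,000 share passes to Linnea's issue.
Linnea's share (₹156,000) is divided into 2 shares of ₹78,000: Bilal and Varun each take ₹78,000.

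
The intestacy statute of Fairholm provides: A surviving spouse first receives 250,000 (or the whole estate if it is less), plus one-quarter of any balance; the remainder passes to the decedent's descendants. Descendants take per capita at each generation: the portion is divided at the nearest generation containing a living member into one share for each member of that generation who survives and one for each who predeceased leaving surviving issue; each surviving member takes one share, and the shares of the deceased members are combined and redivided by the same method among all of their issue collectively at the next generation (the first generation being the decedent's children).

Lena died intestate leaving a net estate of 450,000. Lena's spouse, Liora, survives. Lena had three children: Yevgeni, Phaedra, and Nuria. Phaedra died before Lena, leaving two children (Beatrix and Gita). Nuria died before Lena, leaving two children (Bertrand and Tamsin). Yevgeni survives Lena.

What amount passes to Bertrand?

Liora first takes 250,000, leaving a balance of 200,000. Liora then takes one-quarter of the balance (50,000), for a total of 300,000. The remaining 150,000 passes to the descendants.
The descendants' portion (150,000) is divided at the children's generation into 3 shares of 50,000. Yevgeni takes 50,000. The 2 shares of the deceased (Phaedra and Nuria) are combined into a pool of 100,000.
That pool (100,000) is divided at the grandchildren's generation equally among Beatrix, Gita, Bertrand, and Tamsin: 25,000 each.

Bertrand receives 25,000.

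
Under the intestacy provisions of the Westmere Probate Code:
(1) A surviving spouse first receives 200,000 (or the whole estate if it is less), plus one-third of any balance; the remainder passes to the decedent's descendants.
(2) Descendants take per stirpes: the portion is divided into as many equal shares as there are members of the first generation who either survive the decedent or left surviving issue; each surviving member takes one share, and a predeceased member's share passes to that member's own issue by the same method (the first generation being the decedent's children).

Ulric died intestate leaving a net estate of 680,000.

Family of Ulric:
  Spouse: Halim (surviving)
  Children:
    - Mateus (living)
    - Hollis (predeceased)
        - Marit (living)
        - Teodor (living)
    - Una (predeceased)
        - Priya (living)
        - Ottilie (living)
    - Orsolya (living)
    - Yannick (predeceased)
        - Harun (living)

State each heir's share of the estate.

Halim first takes 200,000, leaving a balance of 480,000. Halim then takes one-third of the balance (160,000), for a total of 360,000. The remaining 320,000 passes to the descendants.
The descendants' portion (320,000) is divided into 5 shares of 64,000: Mateus and Orsolya each take 64,000; Hollis's 64,000 share passes to Hollis's issue; Una's 64,000 share passes to Una's issue; Yannick's 64,000 share passes to Yannick's issue.
Hollis's share (64,000) is divided into 2 shares of 32,000: Marit and Teodor each take 32,000.
Una's share (64,000) is divided into 2 shares of 32,000: Priya and Ottilie each take 32,000.
Yannick's share (64,000) passes entirely to Harun.

Halim: 360,000; Mateus: 64,000; Marit: 32,000; Teodor: 32,000; Priya: 32,000; Ottilie: 32,000; Orsolya: 64,000; Harun: 64,000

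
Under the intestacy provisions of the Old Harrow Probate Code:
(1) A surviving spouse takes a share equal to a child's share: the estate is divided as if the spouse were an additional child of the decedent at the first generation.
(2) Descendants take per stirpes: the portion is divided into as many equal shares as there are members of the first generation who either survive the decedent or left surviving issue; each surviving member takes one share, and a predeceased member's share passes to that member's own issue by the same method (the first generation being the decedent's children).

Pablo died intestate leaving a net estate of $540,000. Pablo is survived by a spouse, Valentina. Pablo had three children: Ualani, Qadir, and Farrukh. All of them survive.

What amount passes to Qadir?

The spouse counts as an additional share at the children's level, so there are 4 primary shares of $135,000. Valentina takes one such share ($135,000).
The children's combined portion ($405,000) is divided into 3 shares of $135,000: Ualani, Qadir, and Farrukh each take $135,000.

Qadir receives $135,000.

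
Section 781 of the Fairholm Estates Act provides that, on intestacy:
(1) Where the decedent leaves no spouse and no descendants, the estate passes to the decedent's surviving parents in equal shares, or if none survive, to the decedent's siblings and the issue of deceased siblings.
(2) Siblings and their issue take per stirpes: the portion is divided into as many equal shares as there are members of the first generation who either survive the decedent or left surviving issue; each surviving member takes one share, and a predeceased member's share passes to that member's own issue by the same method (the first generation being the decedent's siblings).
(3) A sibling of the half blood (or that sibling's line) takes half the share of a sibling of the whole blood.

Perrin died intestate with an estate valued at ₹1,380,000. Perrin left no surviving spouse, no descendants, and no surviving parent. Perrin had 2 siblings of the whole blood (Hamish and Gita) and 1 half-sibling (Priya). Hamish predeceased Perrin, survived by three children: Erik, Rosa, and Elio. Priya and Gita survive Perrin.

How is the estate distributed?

Erik: ₹184,000; Rosa: ₹184,000; Elio: ₹184,000; Priya: ₹276,000; Gita: ₹552,000

The entire ₹1,380,000 passes to the siblings and their issue.
Counting each half-blood sibling's line as half a unit, there are 5/2 units in ₹1,380,000, so one unit is ₹552,000. Whole-blood lines (Hamish and Gita) take ₹552,000 each; half-blood lines (Priya) take ₹276,000 each.
Hamish's share (₹552,000) is divided into 3 shares of ₹184,000: Erik, Rosa, and Elio each take ₹184,000.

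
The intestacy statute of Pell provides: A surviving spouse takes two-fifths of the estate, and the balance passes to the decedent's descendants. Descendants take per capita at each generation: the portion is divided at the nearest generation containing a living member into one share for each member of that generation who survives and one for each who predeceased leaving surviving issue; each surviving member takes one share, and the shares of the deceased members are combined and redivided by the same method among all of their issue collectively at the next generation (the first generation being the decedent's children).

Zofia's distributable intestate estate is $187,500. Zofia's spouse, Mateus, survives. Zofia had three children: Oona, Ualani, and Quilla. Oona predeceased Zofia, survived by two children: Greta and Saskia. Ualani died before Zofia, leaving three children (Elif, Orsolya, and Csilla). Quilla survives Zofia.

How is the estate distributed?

Mateus: $75,000; Greta: $15,000; Saskia: $15,000; Elif: $15,000; Orsolya: $15,000; Csilla: $15,000; Quilla: $37,500

Mateus takes two-fifths of $187,500 = $75,000. The remaining $112,500 passes to the descendants.
The descendants' portion ($112,500) is divided at the children's generation into 3 shares of $37,500. Quilla takes $37,500. The 2 shares of the deceased (Oona and Ualani) are combined into a pool of $75,000.
That pool ($75,000) is divided at the grandchildren's generation equally among Greta, Saskia, Elif, Orsolya, and Csilla: $15,000 each.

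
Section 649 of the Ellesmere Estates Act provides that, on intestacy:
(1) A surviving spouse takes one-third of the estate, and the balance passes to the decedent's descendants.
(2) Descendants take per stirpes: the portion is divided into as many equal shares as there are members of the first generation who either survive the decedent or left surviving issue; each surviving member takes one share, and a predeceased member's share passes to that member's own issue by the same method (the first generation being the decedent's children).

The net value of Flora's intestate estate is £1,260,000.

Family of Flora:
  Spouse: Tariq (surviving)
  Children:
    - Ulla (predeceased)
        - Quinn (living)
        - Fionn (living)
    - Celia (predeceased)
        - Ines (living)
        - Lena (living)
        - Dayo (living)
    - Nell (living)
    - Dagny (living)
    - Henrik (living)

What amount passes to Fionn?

Tariq takes one-third of £1,260,000 = £420,000. The remaining £840,000 passes to the descendants.
The descendants' portion (£840,000) is divided into 5 shares of £168,000: Nell, Dagny, and Henrik each take £168,000; Ulla's £168,000 share passes to Ulla's issue; Celia's £168,000 share passes to Celia's issue.
Ulla's share (£168,000) is divided into 2 shares of £84,000: Quinn and Fionn each take £84,000.
Celia's share (£168,000) is divided into 3 shares of £56,000: Ines, Lena, and Dayo each take £56,000.

Fionn receives £84,000.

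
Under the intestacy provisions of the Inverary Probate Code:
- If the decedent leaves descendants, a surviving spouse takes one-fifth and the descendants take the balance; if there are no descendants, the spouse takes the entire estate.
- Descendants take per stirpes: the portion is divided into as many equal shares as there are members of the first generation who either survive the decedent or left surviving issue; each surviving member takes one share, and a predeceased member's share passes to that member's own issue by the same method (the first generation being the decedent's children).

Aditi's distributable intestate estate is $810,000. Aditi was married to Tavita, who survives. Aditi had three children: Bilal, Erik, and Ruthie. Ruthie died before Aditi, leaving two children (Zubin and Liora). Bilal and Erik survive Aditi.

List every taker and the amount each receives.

Tavita takes one-fifth of $810,000 = $162,000. The remaining $648,000 passes to the descendants.
The descendants' portion ($648,000) is divided into 3 shares of $216,000: Bilal and Erik each take $216,000; Ruthie's $216,000 share passes to Ruthie's issue.
Ruthie's share ($216,000) is divided into 2 shares of $108,000: Zubin and Liora each take $108,000.

Tavita: $162,000; Bilal: $216,000; Erik: $216,000; Zubin: $108,000; Liora: $108,000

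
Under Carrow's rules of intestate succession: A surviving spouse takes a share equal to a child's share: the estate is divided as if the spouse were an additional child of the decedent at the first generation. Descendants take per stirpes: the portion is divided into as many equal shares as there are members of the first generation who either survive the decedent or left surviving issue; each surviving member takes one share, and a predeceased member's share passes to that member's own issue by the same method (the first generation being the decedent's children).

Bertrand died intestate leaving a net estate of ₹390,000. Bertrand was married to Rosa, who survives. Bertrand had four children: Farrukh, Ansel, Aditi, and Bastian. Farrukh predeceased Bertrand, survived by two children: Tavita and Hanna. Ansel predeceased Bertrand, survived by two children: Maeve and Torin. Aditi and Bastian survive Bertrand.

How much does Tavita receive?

The spouse counts as an additional share at the children's level, so there are 5 primary shares of ₹78,000. Rosa takes one such share (₹78,000).
The children's combined portion (₹312,000) is divided into 4 shares of ₹78,000: Aditi and Bastian each take ₹78,000; Farrukh's ₹78,000 share passes to Farrukh's issue; Ansel's ₹78,000 share passes to Ansel's issue.
Farrukh's share (₹78,000) is divided into 2 shares of ₹39,000: Tavita and Hanna each take ₹39,000.
Ansel's share (₹78,000) is divided into 2 shares of ₹39,000: Maeve and Torin each take ₹39,000.

Tavita receives ₹39,000.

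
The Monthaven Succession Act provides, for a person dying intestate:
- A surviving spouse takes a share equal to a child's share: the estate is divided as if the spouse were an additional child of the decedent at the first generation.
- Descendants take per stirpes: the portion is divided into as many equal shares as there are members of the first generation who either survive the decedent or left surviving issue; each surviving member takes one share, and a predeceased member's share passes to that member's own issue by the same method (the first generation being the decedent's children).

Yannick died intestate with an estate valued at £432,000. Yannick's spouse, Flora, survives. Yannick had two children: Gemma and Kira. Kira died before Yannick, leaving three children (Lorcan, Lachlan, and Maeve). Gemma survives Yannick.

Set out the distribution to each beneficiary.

Flora: £144,000; Gemma: £144,000; Lorcan: £48,000; Lachlan: £48,000; Maeve: £48,000

The spouse counts as an additional share at the children's level, so there are 3 primary shares of £144,000. Flora takes one such share (£144,000).
The children's combined portion (£288,000) is divided into 2 shares of £144,000: Gemma takes £144,000; Kira's £144,000 share passes to Kira's issue.
Kira's share (£144,000) is divided into 3 shares of £48,000: Lorcan, Lachlan, and Maeve each take £48,000.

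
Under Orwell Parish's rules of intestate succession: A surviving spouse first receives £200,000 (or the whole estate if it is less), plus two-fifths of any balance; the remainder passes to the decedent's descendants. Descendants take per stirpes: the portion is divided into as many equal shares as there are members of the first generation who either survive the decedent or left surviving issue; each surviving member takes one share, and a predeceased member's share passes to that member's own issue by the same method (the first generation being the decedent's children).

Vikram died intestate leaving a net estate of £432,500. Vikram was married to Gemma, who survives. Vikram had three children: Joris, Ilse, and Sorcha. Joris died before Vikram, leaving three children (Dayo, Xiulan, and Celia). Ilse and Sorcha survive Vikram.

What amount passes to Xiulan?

Gemma first takes £200,000, leaving a balance of £232,500. Gemma then takes two-fifths of the balance (£93,000), for a total of £293,000. The remaining £139,500 passes to the descendants.
The descendants' portion (£139,500) is divided into 3 shares of £46,500: Ilse and Sorcha each take £46,500; Joris's £46,500 share passes to Joris's issue.
Joris's share (£46,500) is divided into 3 shares of £15,500: Dayo, Xiulan, and Celia each take £15,500.

Xiulan receives £15,500.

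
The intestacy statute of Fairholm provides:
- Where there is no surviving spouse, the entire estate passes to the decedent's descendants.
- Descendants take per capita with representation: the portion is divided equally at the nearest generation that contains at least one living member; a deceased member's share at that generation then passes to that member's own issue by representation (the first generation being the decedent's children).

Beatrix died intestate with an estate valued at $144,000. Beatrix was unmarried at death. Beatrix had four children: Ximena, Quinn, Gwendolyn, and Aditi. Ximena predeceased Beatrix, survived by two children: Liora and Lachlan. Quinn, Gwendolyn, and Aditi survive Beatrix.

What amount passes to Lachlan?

The entire $144,000 passes to the descendants.
That amount ($144,000) is divided into 4 shares of $36,000: Quinn, Gwendolyn, and Aditi each take $36,000; Ximena's $36,000 share passes to Ximena's issue.
Ximena's share ($36,000) is divided into 2 shares of $18,000: Liora and Lachlan each take $18,000.

Lachlan receives $18,000.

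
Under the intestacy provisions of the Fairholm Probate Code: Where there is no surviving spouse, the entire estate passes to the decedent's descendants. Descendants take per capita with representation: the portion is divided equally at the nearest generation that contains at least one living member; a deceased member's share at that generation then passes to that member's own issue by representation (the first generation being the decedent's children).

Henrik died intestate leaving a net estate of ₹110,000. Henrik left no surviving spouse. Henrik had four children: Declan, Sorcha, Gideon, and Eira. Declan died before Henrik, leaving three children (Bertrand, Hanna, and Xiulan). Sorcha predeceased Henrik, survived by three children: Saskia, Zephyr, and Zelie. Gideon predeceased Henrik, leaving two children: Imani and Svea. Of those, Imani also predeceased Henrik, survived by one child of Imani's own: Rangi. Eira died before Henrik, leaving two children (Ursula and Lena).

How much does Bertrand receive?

The entire ₹110,000 passes to the descendants.
No child survives, so the initial division is made at the grandchildren's generation.
That amount (₹110,000) is divided into 10 shares of ₹11,000: Bertrand, Hanna, Xiulan, Saskia, Zephyr, Zelie, Svea, Ursula, and Lena each take ₹11,000; Imani's ₹11,000 share passes to Imani's issue.
Imani's share (₹11,000) passes entirely to Rangi.

Bertrand receives ₹11,000.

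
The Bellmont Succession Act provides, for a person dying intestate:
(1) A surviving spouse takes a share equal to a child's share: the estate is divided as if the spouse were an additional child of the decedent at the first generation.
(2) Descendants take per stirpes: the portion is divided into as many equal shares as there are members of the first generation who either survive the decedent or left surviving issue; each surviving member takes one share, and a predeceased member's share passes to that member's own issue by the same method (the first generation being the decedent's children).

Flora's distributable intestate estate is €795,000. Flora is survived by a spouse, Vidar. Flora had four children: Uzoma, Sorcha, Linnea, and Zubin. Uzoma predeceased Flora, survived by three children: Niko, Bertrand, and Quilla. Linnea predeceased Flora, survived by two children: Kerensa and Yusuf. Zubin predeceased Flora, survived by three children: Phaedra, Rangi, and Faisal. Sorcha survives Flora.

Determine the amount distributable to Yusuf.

Yusuf receives €79,500.

The spouse counts as an additional share at the children's level, so there are 5 primary shares of €159,000. Vidar takes one such share (€159,000).
The children's combined portion (€636,000) is divided into 4 shares of €159,000: Sorcha takes €159,000; Uzoma's €159,000 share passes to Uzoma's issue; Linnea's €159,000 share passes to Linnea's issue; Zubin's €159,000 share passes to Zubin's issue.
Uzoma's share (€159,000) is divided into 3 shares of €53,000: Niko, Bertrand, and Quilla each take €53,000.
Linnea's share (€159,000) is divided into 2 shares of €79,500: Kerensa and Yusuf each take €79,500.
Zubin's share (€159,000) is divided into 3 shares of €53,000: Phaedra, Rangi, and Faisal each take €53,000.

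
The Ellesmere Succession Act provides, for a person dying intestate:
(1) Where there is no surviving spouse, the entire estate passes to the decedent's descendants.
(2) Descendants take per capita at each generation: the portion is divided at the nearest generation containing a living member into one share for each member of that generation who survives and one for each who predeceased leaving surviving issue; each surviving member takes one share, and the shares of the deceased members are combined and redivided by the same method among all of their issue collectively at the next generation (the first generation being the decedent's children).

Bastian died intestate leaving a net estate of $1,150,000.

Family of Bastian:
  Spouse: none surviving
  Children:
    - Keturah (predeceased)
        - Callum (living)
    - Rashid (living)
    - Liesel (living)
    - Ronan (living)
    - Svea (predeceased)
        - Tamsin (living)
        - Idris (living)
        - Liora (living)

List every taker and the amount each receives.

The entire $1,150,000 passes to the descendants.
That amount ($1,150,000) is divided at the children's generation into 5 shares of $230,000. Rashid, Liesel, and Ronan each take $230,000. The 2 shares of the deceased (Keturah and Svea) are combined into a pool of $460,000.
That pool ($460,000) is divided at the grandchildren's generation equally among Callum, Tamsin, Idris, and Liora: $115,000 each.

Callum: $115,000; Rashid: $230,000; Liesel: $230,000; Ronan: $230,000; Tamsin: $115,000; Idris: $115,000; Liora: $115,000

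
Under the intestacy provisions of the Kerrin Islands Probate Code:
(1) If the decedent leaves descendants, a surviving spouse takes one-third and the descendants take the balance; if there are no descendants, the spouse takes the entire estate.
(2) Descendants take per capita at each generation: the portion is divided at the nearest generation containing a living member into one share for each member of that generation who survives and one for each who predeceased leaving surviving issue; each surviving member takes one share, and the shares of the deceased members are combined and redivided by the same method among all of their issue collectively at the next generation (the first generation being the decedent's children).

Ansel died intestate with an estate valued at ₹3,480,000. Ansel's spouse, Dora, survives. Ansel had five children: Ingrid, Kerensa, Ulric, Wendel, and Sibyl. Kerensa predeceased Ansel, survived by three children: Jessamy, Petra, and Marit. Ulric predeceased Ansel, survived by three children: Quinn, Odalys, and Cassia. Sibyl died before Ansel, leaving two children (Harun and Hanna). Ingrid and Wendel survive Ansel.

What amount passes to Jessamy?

Jessamy receives ₹174,000.

Dora takes one-third of ₹3,480,000 = ₹1,160,000. The remaining ₹2,320,000 passes to the descendants.
The descendants' portion (₹2,320,000) is divided at the children's generation into 5 shares of ₹464,000. Ingrid and Wendel each take ₹464,000. The 3 shares of the deceased (Kerensa, Ulric, and Sibyl) are combined into a pool of ₹1,392,000.
That pool (₹1,392,000) is divided at the grandchildren's generation equally among Jessamy, Petra, Marit, Quinn, Odalys, Cassia, Harun, and Hanna: ₹174,000 each.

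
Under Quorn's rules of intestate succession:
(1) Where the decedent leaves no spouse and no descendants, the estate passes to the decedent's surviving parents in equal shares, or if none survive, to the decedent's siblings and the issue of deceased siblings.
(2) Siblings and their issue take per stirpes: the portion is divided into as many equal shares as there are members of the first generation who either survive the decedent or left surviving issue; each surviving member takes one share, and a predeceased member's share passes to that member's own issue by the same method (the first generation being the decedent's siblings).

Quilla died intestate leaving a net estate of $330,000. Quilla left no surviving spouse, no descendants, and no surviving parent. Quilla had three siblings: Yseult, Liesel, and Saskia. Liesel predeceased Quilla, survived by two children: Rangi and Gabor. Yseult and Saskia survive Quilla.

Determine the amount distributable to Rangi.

Rangi receives $55,000.

The entire $330,000 passes to the siblings and their issue.
That amount ($330,000) is divided into 3 shares of $110,000: Yseult and Saskia each take $110,000; Liesel's $110,000 share passes to Liesel's issue.
Liesel's share ($110,000) is divided into 2 shares of $55,000: Rangi and Gabor each take $55,000.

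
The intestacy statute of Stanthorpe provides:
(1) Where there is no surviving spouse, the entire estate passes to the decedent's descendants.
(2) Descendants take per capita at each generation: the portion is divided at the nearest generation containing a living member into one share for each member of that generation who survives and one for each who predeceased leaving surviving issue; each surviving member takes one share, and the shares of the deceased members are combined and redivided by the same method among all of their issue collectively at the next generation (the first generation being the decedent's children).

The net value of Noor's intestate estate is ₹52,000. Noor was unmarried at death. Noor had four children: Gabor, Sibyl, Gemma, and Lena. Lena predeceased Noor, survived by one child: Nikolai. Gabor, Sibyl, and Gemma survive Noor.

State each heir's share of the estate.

Gabor: ₹13,000; Sibyl: ₹13,000; Gemma: ₹13,000; Nikolai: ₹13,000

The entire ₹52,000 passes to the descendants.
That amount (₹52,000) is divided at the children's generation into 4 shares of ₹13,000. Gabor, Sibyl, and Gemma each take ₹13,000. The remaining share for the deceased Lena (₹13,000) is carried to the next generation.
That pool (₹13,000) passes entirely to Nikolai, the sole taker at the grandchildren's generation.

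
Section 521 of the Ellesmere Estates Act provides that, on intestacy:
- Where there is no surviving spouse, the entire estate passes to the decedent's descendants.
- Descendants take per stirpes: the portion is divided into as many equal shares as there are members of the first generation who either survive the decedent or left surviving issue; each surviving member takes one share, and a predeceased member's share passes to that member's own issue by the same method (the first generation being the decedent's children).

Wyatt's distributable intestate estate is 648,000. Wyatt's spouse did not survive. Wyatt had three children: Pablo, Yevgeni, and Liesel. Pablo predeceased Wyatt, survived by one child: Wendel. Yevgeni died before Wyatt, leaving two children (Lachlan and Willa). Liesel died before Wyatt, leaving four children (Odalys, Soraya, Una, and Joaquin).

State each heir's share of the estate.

Wendel: 216,000; Lachlan: 108,000; Willa: 108,000; Odalys: 54,000; Soraya: 54,000; Una: 54,000; Joaquin: 54,000

The entire 648,000 passes to the descendants.
That amount (648,000) is divided into 3 shares of 216,000: Pablo's 216,000 share passes to Pablo's issue; Yevgeni's 216,000 share passes to Yevgeni's issue; Liesel's 216,000 share passes to Liesel's issue.
Pablo's share (216,000) passes entirely to Wendel.
Yevgeni's share (216,000) is divided into 2 shares of 108,000: Lachlan and Willa each take 108,000.
Liesel's share (216,000) is divided into 4 shares of 54,000: Odalys, Soraya, Una, and Joaquin each take 54,000.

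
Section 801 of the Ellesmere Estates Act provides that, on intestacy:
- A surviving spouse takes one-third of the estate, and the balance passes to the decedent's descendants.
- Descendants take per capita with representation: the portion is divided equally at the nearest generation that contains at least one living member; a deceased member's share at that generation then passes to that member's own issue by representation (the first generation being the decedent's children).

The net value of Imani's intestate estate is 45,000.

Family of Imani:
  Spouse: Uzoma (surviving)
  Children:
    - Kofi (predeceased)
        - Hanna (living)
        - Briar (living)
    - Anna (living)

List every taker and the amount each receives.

Uzoma: 15,000; Hanna: 7,500; Briar: 7,500; Anna: 15,000

Uzoma takes one-third of 45,000 = 15,000. The remaining 30,000 passes to the descendants.
The descendants' portion (30,000) is divided into 2 shares of 15,000: Anna takes 15,000; Kofi's 15,000 share passes to Kofi's issue.
Kofi's share (15,000) is divided into 2 shares of 7,500: Hanna and Briar each take 7,500.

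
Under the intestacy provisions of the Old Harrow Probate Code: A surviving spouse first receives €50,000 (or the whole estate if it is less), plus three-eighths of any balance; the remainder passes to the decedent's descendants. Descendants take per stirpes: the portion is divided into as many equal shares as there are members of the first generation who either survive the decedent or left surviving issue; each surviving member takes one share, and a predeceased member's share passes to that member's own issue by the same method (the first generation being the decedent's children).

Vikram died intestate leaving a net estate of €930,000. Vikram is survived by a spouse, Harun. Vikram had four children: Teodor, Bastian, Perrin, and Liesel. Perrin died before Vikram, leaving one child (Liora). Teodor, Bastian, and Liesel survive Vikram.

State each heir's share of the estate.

Harun: €380,000; Teodor: €137,500; Bastian: €137,500; Liora: €137,500; Liesel: €137,500

Harun first takes €50,000, leaving a balance of €880,000. Harun then takes three-eighths of the balance (€330,000), for a total of €380,000. The remaining €550,000 passes to the descendants.
The descendants' portion (€550,000) is divided into 4 shares of €137,500: Teodor, Bastian, and Liesel each take €137,500; Perrin's €137,500 share passes to Perrin's issue.
Perrin's share (€137,500) passes entirely to Liora.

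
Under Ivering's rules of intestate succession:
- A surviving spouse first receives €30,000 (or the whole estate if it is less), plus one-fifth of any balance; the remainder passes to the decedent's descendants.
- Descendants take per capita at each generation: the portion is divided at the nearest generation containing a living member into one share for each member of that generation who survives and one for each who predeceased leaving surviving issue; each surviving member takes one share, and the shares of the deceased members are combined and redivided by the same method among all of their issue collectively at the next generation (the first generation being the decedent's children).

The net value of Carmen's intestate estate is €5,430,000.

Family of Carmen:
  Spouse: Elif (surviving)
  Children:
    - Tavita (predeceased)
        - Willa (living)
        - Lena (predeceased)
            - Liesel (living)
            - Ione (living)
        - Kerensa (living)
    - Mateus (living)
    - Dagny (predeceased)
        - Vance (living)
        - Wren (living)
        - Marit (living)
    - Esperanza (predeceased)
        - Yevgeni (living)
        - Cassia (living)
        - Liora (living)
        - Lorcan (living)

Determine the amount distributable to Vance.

Vance receives €324,000.

Elif first takes €30,000, leaving a balance of €5,400,000. Elif then takes one-fifth of the balance (€1,080,000), for a total of €1,110,000. The remaining €4,320,000 passes to the descendants.
The descendants' portion (€4,320,000) is divided at the children's generation into 4 shares of €1,080,000. Mateus takes €1,080,000. The 3 shares of the deceased (Tavita, Dagny, and Esperanza) are combined into a pool of €3,240,000.
That pool (€3,240,000) is divided at the grandchildren's generation into 10 shares of €324,000. Willa, Kerensa, Vance, Wren, Marit, Yevgeni, Cassia, Liora, and Lorcan each take €324,000. The remaining share for the deceased Lena (€324,000) is carried to the next generation.
That pool (€324,000) is divided at the great-grandchildren's generation equally among Liesel and Ione: €162,000 each.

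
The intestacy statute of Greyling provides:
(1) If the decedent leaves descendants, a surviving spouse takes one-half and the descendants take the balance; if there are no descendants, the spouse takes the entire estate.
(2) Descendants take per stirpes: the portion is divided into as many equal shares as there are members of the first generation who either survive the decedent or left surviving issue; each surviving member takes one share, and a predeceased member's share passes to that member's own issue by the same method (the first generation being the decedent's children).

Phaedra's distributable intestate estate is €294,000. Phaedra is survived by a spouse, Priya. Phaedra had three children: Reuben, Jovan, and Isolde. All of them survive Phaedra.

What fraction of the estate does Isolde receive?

Isolde receives 1/6 of the estate.

Priya takes one-half of €294,000 = €147,000. The remaining €147,000 passes to the descendants.
The descendants' portion (€147,000) is divided into 3 shares of €49,000: Reuben, Jovan, and Isolde each take €49,000.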